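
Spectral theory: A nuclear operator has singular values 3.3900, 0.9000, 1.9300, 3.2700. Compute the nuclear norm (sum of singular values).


The nuclear norm is the sum of all singular values.
||T||_1 = 3.3900 + 0.9000 + 1.9300 + 3.2700
= 9.4900

9.4900


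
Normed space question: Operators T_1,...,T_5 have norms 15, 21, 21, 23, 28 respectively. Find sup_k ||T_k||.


By the Uniform Boundedness Principle, the supremum of norms is finite.
sup_k ||T_k|| = max(15, 21, 21, 23, 28) = 28

28


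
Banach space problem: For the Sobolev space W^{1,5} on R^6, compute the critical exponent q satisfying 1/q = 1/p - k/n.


Using the Sobolev embedding formula: 1/q = 1/p - k/n
1/q = 1/5 - 1/6 = 1/30
q = 1/(1/30) = 30

30.0000


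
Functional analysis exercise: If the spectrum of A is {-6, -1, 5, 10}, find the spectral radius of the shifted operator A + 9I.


Spectrum of A + 9I = {3, 8, 14, 19}
Spectral radius = max |lambda| over the shifted spectrum
= max(3, 8, 14, 19) = 19

19


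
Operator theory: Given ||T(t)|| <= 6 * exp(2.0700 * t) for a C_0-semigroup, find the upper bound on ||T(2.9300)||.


||T(2.9300)|| <= 6 * exp(2.0700 * 2.9300)
= 6 * exp(6.0651)
= 6 * 430.5657
= 2583.3944

2583.3944


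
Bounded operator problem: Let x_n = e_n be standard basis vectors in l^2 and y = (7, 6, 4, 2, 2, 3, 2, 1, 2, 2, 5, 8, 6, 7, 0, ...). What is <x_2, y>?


x_2 = e_2 is the standard basis vector with 1 in position 2.
<x_2, y> = y_2 = 6
As n -> infinity, <x_n, y> -> 0, confirming weak convergence of (x_n) to 0.

6


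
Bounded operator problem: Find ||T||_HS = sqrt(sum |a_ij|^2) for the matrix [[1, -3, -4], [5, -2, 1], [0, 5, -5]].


The Hilbert-Schmidt norm is sqrt(sum of squares of all entries).
Sum of squares = 1^2 + (-3)^2 + (-4)^2 + 5^2 + (-2)^2 + 1^2 + 0^2 + 5^2 + (-5)^2
= 1 + 9 + 16 + 25 + 4 + 1 + 0 + 25 + 25 = 106
||T||_HS = sqrt(106) = 10.2956

10.2956


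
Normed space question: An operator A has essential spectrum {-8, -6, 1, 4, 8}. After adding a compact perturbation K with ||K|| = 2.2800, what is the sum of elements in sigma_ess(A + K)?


By Weyl's theorem, the essential spectrum is invariant under compact perturbations.
sigma_ess(A + K) = sigma_ess(A) = {-8, -6, 1, 4, 8}
Sum = -8 + -6 + 1 + 4 + 8 = -1

-1


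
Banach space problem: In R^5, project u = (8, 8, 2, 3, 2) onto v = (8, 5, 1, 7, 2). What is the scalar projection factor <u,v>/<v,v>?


Computing <u,v> = 8*8 + 8*5 + 2*1 + 3*7 + 2*2 = 131
Computing <v,v> = 8^2 + 5^2 + 1^2 + 7^2 + 2^2 = 143
Projection coefficient = 131/143 = 0.9161

0.9161


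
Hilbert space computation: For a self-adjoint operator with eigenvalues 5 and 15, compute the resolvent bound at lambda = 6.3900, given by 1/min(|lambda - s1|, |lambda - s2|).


dist(6.3900, {5, 15}) = min(|6.3900 - 5|, |6.3900 - 15|)
= min(1.3900, 8.6100) = 1.3900
Resolvent bound = 1/1.3900 = 0.7194

0.7194


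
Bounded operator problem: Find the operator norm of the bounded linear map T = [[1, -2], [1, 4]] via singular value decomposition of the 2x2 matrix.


A^T A = [[2, 2], [2, 20]]
trace(A^T A) = 22, det(A^T A) = 36
discriminant = 22^2 - 4*36 = 340
Largest eigenvalue of A^T A = (trace + sqrt(disc))/2 = 20.2195
||T|| = sqrt(20.2195) = 4.4966

4.4966


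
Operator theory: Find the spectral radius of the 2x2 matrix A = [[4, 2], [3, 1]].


For a 2x2 matrix, eigenvalues satisfy lambda^2 - (trace)*lambda + det = 0
trace = 4 + 1 = 5
det = 4*1 - 2*3 = -2
discriminant = 5^2 - 4*(-2) = 33
spectral radius = max |eigenvalue| = 5.3723

5.3723


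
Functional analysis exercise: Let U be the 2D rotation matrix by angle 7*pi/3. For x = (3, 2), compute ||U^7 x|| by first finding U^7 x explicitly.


U is a rotation by theta = 7*pi/3
U^7 = rotation by 7*theta = 49*pi/3 = 1*pi/3 (mod 2*pi)
cos(1*pi/3) = 0.5000, sin(1*pi/3) = 0.8660
U^7 x = (0.5000 * 3 - 0.8660 * 2, 0.8660 * 3 + 0.5000 * 2)
= (-0.2321, 3.5981)
||U^7 x|| = sqrt((-0.2321)^2 + 3.5981^2) = sqrt(13.0000) = 3.6056

3.6056


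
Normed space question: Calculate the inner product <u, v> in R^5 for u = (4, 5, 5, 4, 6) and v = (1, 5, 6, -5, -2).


Computing the standard inner product <u, v> = sum u_i * v_i
= 4*1 + 5*5 + 5*6 + 4*-5 + 6*-2
= 4 + 25 + 30 + -20 + -12
= 27

27


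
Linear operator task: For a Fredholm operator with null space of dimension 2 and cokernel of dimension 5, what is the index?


The Fredholm index is defined as ind(T) = dim(ker T) - dim(coker T)
= 2 - 5
= -3

-3


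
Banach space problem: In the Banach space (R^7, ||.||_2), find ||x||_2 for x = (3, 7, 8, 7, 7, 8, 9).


The l^2 norm = (sum |x_i|^2)^(1/2)
Sum of 2th powers = 9 + 49 + 64 + 49 + 49 + 64 + 81 = 365
||x||_2 = (365)^(1/2) = 19.1050

19.1050


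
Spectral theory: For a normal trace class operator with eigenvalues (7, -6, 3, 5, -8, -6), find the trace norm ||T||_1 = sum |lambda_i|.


For a normal operator, singular values equal |eigenvalues|.
Trace norm = sum |lambda_i| = 7 + 6 + 3 + 5 + 8 + 6
= 35

35


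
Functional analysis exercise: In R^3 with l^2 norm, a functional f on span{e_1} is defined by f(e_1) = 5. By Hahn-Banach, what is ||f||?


The norm of f is given by ||f|| = sup_{||x||=1} |f(x)|.
On span{e_1}, ||e_1|| = 1, so ||f|| = |f(e_1)| / ||e_1||
= |5| / 1 = 5.0000

5.0000


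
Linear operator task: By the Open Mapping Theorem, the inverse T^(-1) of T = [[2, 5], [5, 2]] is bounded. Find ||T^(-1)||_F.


det(T) = 2*2 - 5*5 = -21
T^(-1) = (1/-21) * [[2, -5], [-5, 2]] = [[-0.0952, 0.2381], [0.2381, -0.0952]]
||T^(-1)||_F^2 = (-0.0952)^2 + 0.2381^2 + 0.2381^2 + (-0.0952)^2 = 0.1315
||T^(-1)||_F = sqrt(0.1315) = 0.3627

0.3627


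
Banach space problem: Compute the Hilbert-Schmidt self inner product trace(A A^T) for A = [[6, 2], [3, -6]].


trace(A * A^T) = sum of squares of all entries
= 6^2 + 2^2 + 3^2 + (-6)^2
= 36 + 4 + 9 + 36
= 85

85


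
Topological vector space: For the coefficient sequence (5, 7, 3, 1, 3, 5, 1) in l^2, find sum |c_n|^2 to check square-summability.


sum |c_n|^2 = 5^2 + 7^2 + 3^2 + 1^2 + 3^2 + 5^2 + 1^2
= 25 + 49 + 9 + 1 + 9 + 25 + 1
= 119

119


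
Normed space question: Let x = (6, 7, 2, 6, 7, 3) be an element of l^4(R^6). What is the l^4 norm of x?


The l^4 norm = (sum |x_i|^4)^(1/4)
Sum of 4th powers = 1296 + 2401 + 16 + 1296 + 2401 + 81 = 7491
||x||_4 = (7491)^(1/4) = 9.3033

9.3033


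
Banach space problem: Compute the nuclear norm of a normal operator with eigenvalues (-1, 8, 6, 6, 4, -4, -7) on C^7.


For a normal operator, singular values equal |eigenvalues|.
Trace norm = sum |lambda_i| = 1 + 8 + 6 + 6 + 4 + 4 + 7
= 36

36


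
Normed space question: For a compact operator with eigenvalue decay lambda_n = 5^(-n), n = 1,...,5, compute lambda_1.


The eigenvalue formula gives lambda_1 = 1/5^1
= 1/5
= 0.2000

0.2000


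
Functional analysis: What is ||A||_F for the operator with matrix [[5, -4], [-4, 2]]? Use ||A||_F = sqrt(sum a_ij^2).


||A||_F^2 = sum a_ij^2
= 5^2 + (-4)^2 + (-4)^2 + 2^2
= 25 + 16 + 16 + 4 = 61
||A||_F = sqrt(61) = 7.8102

7.8102


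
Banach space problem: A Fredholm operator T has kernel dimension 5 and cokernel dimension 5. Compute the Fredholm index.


The Fredholm index is defined as ind(T) = dim(ker T) - dim(coker T)
= 5 - 5
= 0

0


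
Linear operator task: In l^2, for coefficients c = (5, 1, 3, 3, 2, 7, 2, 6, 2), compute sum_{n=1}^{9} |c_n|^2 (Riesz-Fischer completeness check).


sum |c_n|^2 = 5^2 + 1^2 + 3^2 + 3^2 + 2^2 + 7^2 + 2^2 + 6^2 + 2^2
= 25 + 1 + 9 + 9 + 4 + 49 + 4 + 36 + 4
= 141

141


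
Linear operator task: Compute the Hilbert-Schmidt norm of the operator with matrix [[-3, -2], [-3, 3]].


The Hilbert-Schmidt norm is sqrt(sum of squares of all entries).
Sum of squares = (-3)^2 + (-2)^2 + (-3)^2 + 3^2
= 9 + 4 + 9 + 9 = 31
||T||_HS = sqrt(31) = 5.5678

5.5678


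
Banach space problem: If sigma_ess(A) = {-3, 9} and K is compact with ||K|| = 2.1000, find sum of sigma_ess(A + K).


By Weyl's theorem, the essential spectrum is invariant under compact perturbations.
sigma_ess(A + K) = sigma_ess(A) = {-3, 9}
Sum = -3 + 9 = 6

6


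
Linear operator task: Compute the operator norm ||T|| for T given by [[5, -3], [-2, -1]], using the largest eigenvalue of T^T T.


A^T A = [[29, -13], [-13, 10]]
trace(A^T A) = 39, det(A^T A) = 121
discriminant = 39^2 - 4*121 = 1037
Largest eigenvalue of A^T A = (trace + sqrt(disc))/2 = 35.6012
||T|| = sqrt(35.6012) = 5.9667

5.9667


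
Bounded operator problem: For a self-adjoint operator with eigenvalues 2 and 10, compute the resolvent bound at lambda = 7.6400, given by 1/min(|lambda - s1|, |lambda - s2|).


dist(7.6400, {2, 10}) = min(|7.6400 - 2|, |7.6400 - 10|)
= min(5.6400, 2.3600) = 2.3600
Resolvent bound = 1/2.3600 = 0.4237

0.4237


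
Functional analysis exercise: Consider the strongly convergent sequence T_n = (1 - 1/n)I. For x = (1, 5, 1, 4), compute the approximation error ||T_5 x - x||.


T_5 x - x = (1 - 1/5)x - x = -x/5
||x|| = sqrt(43) = 6.5574
||T_5 x - x|| = ||x||/5 = 6.5574/5 = 1.3115

1.3115


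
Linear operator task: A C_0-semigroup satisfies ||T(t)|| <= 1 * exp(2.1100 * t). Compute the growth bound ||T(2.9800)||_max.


||T(2.9800)|| <= 1 * exp(2.1100 * 2.9800)
= 1 * exp(6.2878)
= 1 * 537.9685
= 537.9685

537.9685


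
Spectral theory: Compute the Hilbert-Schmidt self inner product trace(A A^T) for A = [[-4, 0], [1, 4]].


trace(A * A^T) = sum of squares of all entries
= (-4)^2 + 0^2 + 1^2 + 4^2
= 16 + 0 + 1 + 16
= 33

33


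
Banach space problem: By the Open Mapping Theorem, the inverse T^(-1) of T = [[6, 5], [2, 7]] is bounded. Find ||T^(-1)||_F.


det(T) = 6*7 - 5*2 = 32
T^(-1) = (1/32) * [[7, -5], [-2, 6]] = [[0.2188, -0.1562], [-0.0625, 0.1875]]
||T^(-1)||_F^2 = 0.2188^2 + (-0.1562)^2 + (-0.0625)^2 + 0.1875^2 = 0.1113
||T^(-1)||_F = sqrt(0.1113) = 0.3337

0.3337


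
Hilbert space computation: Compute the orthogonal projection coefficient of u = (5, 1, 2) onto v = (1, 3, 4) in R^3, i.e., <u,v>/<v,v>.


Computing <u,v> = 5*1 + 1*3 + 2*4 = 16
Computing <v,v> = 1^2 + 3^2 + 4^2 = 26
Projection coefficient = 16/26 = 0.6154

0.6154


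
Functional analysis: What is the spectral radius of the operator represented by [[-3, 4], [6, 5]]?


For a 2x2 matrix, eigenvalues satisfy lambda^2 - (trace)*lambda + det = 0
trace = -3 + 5 = 2
det = -3*5 - 4*6 = -39
discriminant = 2^2 - 4*(-39) = 160
spectral radius = max |eigenvalue| = 7.3246

7.3246


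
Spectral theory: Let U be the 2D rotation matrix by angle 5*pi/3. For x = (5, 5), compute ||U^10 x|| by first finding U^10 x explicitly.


U is a rotation by theta = 5*pi/3
U^10 = rotation by 10*theta = 50*pi/3 = 2*pi/3 (mod 2*pi)
cos(2*pi/3) = -0.5000, sin(2*pi/3) = 0.8660
U^10 x = (-0.5000 * 5 - 0.8660 * 5, 0.8660 * 5 + -0.5000 * 5)
= (-6.8301, 1.8301)
||U^10 x|| = sqrt((-6.8301)^2 + 1.8301^2) = sqrt(50.0000) = 7.0711

7.0711


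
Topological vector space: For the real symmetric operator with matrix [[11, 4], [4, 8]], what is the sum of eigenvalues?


For a self-adjoint (symmetric) matrix, the eigenvalues are real.
The sum of eigenvalues equals the trace of the matrix.
trace = 11 + 8 = 19

19


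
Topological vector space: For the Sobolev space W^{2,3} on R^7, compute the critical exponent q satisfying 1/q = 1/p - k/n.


Using the Sobolev embedding formula: 1/q = 1/p - k/n
1/q = 1/3 - 2/7 = 1/21
q = 1/(1/21) = 21

21.0000


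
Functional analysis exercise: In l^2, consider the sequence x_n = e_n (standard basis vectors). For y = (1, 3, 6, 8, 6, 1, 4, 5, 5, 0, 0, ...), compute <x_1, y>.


x_1 = e_1 is the standard basis vector with 1 in position 1.
<x_1, y> = y_1 = 1
As n -> infinity, <x_n, y> -> 0, confirming weak convergence of (x_n) to 0.

1


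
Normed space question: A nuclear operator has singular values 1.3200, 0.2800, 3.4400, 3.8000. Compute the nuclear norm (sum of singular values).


The nuclear norm is the sum of all singular values.
||T||_1 = 1.3200 + 0.2800 + 3.4400 + 3.8000
= 8.8400

8.8400


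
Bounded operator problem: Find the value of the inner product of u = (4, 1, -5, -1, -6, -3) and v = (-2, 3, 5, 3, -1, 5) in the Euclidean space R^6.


Computing the standard inner product <u, v> = sum u_i * v_i
= 4*-2 + 1*3 + -5*5 + -1*3 + -6*-1 + -3*5
= -8 + 3 + -25 + -3 + 6 + -15
= -42

-42


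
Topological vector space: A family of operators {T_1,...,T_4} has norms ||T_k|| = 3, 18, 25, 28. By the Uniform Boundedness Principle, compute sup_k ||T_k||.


By the Uniform Boundedness Principle, the supremum of norms is finite.
sup_k ||T_k|| = max(3, 18, 25, 28) = 28

28


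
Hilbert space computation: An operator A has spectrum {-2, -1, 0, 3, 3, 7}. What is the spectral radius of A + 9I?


Spectrum of A + 9I = {7, 8, 9, 12, 12, 16}
Spectral radius = max |lambda| over the shifted spectrum
= max(7, 8, 9, 12, 12, 16) = 16

16


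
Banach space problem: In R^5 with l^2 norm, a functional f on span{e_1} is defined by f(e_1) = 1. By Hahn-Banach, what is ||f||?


The norm of f is given by ||f|| = sup_{||x||=1} |f(x)|.
On span{e_1}, ||e_1|| = 1, so ||f|| = |f(e_1)| / ||e_1||
= |1| / 1 = 1.0000

1.0000


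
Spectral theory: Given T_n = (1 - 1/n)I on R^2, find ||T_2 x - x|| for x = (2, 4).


T_2 x - x = (1 - 1/2)x - x = -x/2
||x|| = sqrt(20) = 4.4721
||T_2 x - x|| = ||x||/2 = 4.4721/2 = 2.2361

2.2361


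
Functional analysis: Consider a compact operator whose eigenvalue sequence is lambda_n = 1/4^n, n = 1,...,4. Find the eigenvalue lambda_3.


The eigenvalue formula gives lambda_3 = 1/4^3
= 1/64
= 0.0156

0.0156


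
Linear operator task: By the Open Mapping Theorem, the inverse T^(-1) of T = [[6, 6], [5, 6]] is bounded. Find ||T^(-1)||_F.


det(T) = 6*6 - 6*5 = 6
T^(-1) = (1/6) * [[6, -6], [-5, 6]] = [[1.0000, -1.0000], [-0.8333, 1.0000]]
||T^(-1)||_F^2 = 1.0000^2 + (-1.0000)^2 + (-0.8333)^2 + 1.0000^2 = 3.6944
||T^(-1)||_F = sqrt(3.6944) = 1.9221

1.9221


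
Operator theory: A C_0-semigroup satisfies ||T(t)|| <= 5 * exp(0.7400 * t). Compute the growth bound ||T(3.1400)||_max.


||T(3.1400)|| <= 5 * exp(0.7400 * 3.1400)
= 5 * exp(2.3236)
= 5 * 10.2124
= 51.0619

51.0619


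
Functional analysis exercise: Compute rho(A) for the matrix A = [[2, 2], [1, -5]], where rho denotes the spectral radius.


For a 2x2 matrix, eigenvalues satisfy lambda^2 - (trace)*lambda + det = 0
trace = 2 + -5 = -3
det = 2*-5 - 2*1 = -12
discriminant = (-3)^2 - 4*(-12) = 57
spectral radius = max |eigenvalue| = 5.2749

5.2749


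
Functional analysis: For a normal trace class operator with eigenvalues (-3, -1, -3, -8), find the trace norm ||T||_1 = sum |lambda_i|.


For a normal operator, singular values equal |eigenvalues|.
Trace norm = sum |lambda_i| = 3 + 1 + 3 + 8
= 15

15


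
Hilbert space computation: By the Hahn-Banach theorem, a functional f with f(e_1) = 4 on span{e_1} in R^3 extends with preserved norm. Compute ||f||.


The norm of f is given by ||f|| = sup_{||x||=1} |f(x)|.
On span{e_1}, ||e_1|| = 1, so ||f|| = |f(e_1)| / ||e_1||
= |4| / 1 = 4.0000

4.0000


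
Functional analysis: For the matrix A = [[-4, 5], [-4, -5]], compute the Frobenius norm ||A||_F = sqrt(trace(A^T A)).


||A||_F^2 = sum a_ij^2
= (-4)^2 + 5^2 + (-4)^2 + (-5)^2
= 16 + 25 + 16 + 25 = 82
||A||_F = sqrt(82) = 9.0554

9.0554


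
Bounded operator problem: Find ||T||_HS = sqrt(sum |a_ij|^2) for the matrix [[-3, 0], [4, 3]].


The Hilbert-Schmidt norm is sqrt(sum of squares of all entries).
Sum of squares = (-3)^2 + 0^2 + 4^2 + 3^2
= 9 + 0 + 16 + 9 = 34
||T||_HS = sqrt(34) = 5.8310

5.8310


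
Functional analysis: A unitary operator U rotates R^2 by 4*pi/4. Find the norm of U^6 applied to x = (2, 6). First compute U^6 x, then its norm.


U is a rotation by theta = 4*pi/4
U^6 = rotation by 6*theta = 24*pi/4 = 0*pi/4 (mod 2*pi)
cos(0*pi/4) = 1.0000, sin(0*pi/4) = 0.0000
U^6 x = (1.0000 * 2 - 0.0000 * 6, 0.0000 * 2 + 1.0000 * 6)
= (2.0000, 6.0000)
||U^6 x|| = sqrt(2.0000^2 + 6.0000^2) = sqrt(40.0000) = 6.3246

6.3246


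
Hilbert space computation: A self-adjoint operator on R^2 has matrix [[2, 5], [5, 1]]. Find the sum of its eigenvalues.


For a self-adjoint (symmetric) matrix, the eigenvalues are real.
The sum of eigenvalues equals the trace of the matrix.
trace = 2 + 1 = 3

3


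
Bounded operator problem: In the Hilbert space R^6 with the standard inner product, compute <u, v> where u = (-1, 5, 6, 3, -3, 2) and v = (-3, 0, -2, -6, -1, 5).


Computing the standard inner product <u, v> = sum u_i * v_i
= -1*-3 + 5*0 + 6*-2 + 3*-6 + -3*-1 + 2*5
= 3 + 0 + -12 + -18 + 3 + 10
= -14

-14


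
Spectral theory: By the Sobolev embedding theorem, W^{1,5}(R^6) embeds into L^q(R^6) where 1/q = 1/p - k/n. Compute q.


Using the Sobolev embedding formula: 1/q = 1/p - k/n
1/q = 1/5 - 1/6 = 1/30
q = 1/(1/30) = 30

30.0000


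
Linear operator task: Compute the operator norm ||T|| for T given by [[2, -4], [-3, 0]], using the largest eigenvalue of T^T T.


A^T A = [[13, -8], [-8, 16]]
trace(A^T A) = 29, det(A^T A) = 144
discriminant = 29^2 - 4*144 = 265
Largest eigenvalue of A^T A = (trace + sqrt(disc))/2 = 22.6394
||T|| = sqrt(22.6394) = 4.7581

4.7581


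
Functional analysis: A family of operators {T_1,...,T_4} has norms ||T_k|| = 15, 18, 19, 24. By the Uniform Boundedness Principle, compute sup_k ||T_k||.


By the Uniform Boundedness Principle, the supremum of norms is finite.
sup_k ||T_k|| = max(15, 18, 19, 24) = 24

24


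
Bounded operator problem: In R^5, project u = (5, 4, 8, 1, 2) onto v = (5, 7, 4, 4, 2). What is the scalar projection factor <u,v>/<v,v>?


Computing <u,v> = 5*5 + 4*7 + 8*4 + 1*4 + 2*2 = 93
Computing <v,v> = 5^2 + 7^2 + 4^2 + 4^2 + 2^2 = 110
Projection coefficient = 93/110 = 0.8455

0.8455


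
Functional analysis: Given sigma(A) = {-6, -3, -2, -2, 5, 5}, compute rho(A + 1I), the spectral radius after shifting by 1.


Spectrum of A + 1I = {-5, -2, -1, -1, 6, 6}
Spectral radius = max |lambda| over the shifted spectrum
= max(5, 2, 1, 1, 6, 6) = 6

6


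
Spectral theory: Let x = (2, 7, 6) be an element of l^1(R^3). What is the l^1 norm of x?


The l^1 norm equals the sum of absolute values of all components.
||x||_1 = 2 + 7 + 6
= 15

15.0000


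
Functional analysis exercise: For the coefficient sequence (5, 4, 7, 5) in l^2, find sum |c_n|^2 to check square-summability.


sum |c_n|^2 = 5^2 + 4^2 + 7^2 + 5^2
= 25 + 16 + 49 + 25
= 115

115


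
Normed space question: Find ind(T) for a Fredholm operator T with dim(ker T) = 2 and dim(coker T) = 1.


The Fredholm index is defined as ind(T) = dim(ker T) - dim(coker T)
= 2 - 1
= 1

1


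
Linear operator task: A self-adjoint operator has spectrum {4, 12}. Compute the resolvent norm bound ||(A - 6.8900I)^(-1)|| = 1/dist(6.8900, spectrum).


dist(6.8900, {4, 12}) = min(|6.8900 - 4|, |6.8900 - 12|)
= min(2.8900, 5.1100) = 2.8900
Resolvent bound = 1/2.8900 = 0.3460

0.3460


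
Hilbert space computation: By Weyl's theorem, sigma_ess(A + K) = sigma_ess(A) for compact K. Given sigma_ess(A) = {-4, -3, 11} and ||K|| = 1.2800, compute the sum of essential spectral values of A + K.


By Weyl's theorem, the essential spectrum is invariant under compact perturbations.
sigma_ess(A + K) = sigma_ess(A) = {-4, -3, 11}
Sum = -4 + -3 + 11 = 4

4


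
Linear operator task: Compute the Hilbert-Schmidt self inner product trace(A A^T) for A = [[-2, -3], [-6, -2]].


trace(A * A^T) = sum of squares of all entries
= (-2)^2 + (-3)^2 + (-6)^2 + (-2)^2
= 4 + 9 + 36 + 4
= 53

53


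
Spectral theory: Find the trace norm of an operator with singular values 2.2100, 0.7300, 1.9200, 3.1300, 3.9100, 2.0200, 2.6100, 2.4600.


The nuclear norm is the sum of all singular values.
||T||_1 = 2.2100 + 0.7300 + 1.9200 + 3.1300 + 3.9100 + 2.0200 + 2.6100 + 2.4600
= 18.9900

18.9900


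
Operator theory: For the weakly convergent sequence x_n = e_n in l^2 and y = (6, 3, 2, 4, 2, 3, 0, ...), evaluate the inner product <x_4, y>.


x_4 = e_4 is the standard basis vector with 1 in position 4.
<x_4, y> = y_4 = 4
As n -> infinity, <x_n, y> -> 0, confirming weak convergence of (x_n) to 0.

4


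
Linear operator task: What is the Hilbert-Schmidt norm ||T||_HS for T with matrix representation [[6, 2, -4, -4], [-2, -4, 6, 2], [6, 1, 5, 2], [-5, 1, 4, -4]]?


The Hilbert-Schmidt norm is sqrt(sum of squares of all entries).
Sum of squares = 6^2 + 2^2 + (-4)^2 + (-4)^2 + (-2)^2 + (-4)^2 + 6^2 + 2^2 + 6^2 + 1^2 + 5^2 + 2^2 + (-5)^2 + 1^2 + 4^2 + (-4)^2
= 36 + 4 + 16 + 16 + 4 + 16 + 36 + 4 + 36 + 1 + 25 + 4 + 25 + 1 + 16 + 16 = 256
||T||_HS = sqrt(256) = 16.0000

16.0000


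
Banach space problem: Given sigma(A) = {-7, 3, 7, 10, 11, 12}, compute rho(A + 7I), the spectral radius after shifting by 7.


Spectrum of A + 7I = {0, 10, 14, 17, 18, 19}
Spectral radius = max |lambda| over the shifted spectrum
= max(0, 10, 14, 17, 18, 19) = 19

19


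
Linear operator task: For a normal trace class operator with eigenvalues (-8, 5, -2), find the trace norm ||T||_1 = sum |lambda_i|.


For a normal operator, singular values equal |eigenvalues|.
Trace norm = sum |lambda_i| = 8 + 5 + 2
= 15

15


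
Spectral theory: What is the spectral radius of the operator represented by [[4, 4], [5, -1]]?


For a 2x2 matrix, eigenvalues satisfy lambda^2 - (trace)*lambda + det = 0
trace = 4 + -1 = 3
det = 4*-1 - 4*5 = -24
discriminant = 3^2 - 4*(-24) = 105
spectral radius = max |eigenvalue| = 6.6235

6.6235


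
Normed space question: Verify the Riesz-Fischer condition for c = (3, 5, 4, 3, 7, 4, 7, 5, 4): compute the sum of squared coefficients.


sum |c_n|^2 = 3^2 + 5^2 + 4^2 + 3^2 + 7^2 + 4^2 + 7^2 + 5^2 + 4^2
= 9 + 25 + 16 + 9 + 49 + 16 + 49 + 25 + 16
= 214

214


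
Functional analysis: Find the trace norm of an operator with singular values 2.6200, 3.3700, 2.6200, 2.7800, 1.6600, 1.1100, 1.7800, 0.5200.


The nuclear norm is the sum of all singular values.
||T||_1 = 2.6200 + 3.3700 + 2.6200 + 2.7800 + 1.6600 + 1.1100 + 1.7800 + 0.5200
= 16.4600

16.4600


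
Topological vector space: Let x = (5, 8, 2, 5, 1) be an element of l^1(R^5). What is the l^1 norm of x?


The l^1 norm equals the sum of absolute values of all components.
||x||_1 = 5 + 8 + 2 + 5 + 1
= 21

21.0000


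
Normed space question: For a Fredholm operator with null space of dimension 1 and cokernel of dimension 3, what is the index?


The Fredholm index is defined as ind(T) = dim(ker T) - dim(coker T)
= 1 - 3
= -2

-2


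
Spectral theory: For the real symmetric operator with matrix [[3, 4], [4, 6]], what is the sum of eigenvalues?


For a self-adjoint (symmetric) matrix, the eigenvalues are real.
The sum of eigenvalues equals the trace of the matrix.
trace = 3 + 6 = 9

9


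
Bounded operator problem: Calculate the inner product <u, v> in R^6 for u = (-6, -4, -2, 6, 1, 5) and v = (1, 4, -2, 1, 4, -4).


Computing the standard inner product <u, v> = sum u_i * v_i
= -6*1 + -4*4 + -2*-2 + 6*1 + 1*4 + 5*-4
= -6 + -16 + 4 + 6 + 4 + -20
= -28

-28


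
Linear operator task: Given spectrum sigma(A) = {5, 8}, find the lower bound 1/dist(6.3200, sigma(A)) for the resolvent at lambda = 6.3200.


dist(6.3200, {5, 8}) = min(|6.3200 - 5|, |6.3200 - 8|)
= min(1.3200, 1.6800) = 1.3200
Resolvent bound = 1/1.3200 = 0.7576

0.7576


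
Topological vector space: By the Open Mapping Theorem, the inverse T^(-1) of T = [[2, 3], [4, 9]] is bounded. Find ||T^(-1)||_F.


det(T) = 2*9 - 3*4 = 6
T^(-1) = (1/6) * [[9, -3], [-4, 2]] = [[1.5000, -0.5000], [-0.6667, 0.3333]]
||T^(-1)||_F^2 = 1.5000^2 + (-0.5000)^2 + (-0.6667)^2 + 0.3333^2 = 3.0556
||T^(-1)||_F = sqrt(3.0556) = 1.7480

1.7480


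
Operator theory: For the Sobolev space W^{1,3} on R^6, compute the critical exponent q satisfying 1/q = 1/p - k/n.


Using the Sobolev embedding formula: 1/q = 1/p - k/n
1/q = 1/3 - 1/6 = 1/6
q = 1/(1/6) = 6

6.0000


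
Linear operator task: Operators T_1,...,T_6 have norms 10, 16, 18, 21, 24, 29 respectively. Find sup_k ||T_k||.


By the Uniform Boundedness Principle, the supremum of norms is finite.
sup_k ||T_k|| = max(10, 16, 18, 21, 24, 29) = 29

29


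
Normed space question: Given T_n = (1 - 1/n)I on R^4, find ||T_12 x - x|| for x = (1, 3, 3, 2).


T_12 x - x = (1 - 1/12)x - x = -x/12
||x|| = sqrt(23) = 4.7958
||T_12 x - x|| = ||x||/12 = 4.7958/12 = 0.3997

0.3997


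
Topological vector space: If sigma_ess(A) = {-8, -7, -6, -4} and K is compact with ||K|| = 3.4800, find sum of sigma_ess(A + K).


By Weyl's theorem, the essential spectrum is invariant under compact perturbations.
sigma_ess(A + K) = sigma_ess(A) = {-8, -7, -6, -4}
Sum = -8 + -7 + -6 + -4 = -25

-25


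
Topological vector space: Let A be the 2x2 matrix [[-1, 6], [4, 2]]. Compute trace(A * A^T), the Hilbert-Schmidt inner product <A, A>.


trace(A * A^T) = sum of squares of all entries
= (-1)^2 + 6^2 + 4^2 + 2^2
= 1 + 36 + 16 + 4
= 57

57


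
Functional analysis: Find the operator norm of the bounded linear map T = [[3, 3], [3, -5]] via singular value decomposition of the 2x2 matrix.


A^T A = [[18, -6], [-6, 34]]
trace(A^T A) = 52, det(A^T A) = 576
discriminant = 52^2 - 4*576 = 400
Largest eigenvalue of A^T A = (trace + sqrt(disc))/2 = 36.0000
||T|| = sqrt(36.0000) = 6.0000

6.0000


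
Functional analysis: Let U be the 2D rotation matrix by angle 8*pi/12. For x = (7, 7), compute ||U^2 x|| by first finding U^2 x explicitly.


U is a rotation by theta = 8*pi/12
U^2 = rotation by 2*theta = 16*pi/12
cos(16*pi/12) = -0.5000, sin(16*pi/12) = -0.8660
U^2 x = (-0.5000 * 7 - -0.8660 * 7, -0.8660 * 7 + -0.5000 * 7)
= (2.5622, -9.5622)
||U^2 x|| = sqrt(2.5622^2 + (-9.5622)^2) = sqrt(98.0000) = 9.8995

9.8995


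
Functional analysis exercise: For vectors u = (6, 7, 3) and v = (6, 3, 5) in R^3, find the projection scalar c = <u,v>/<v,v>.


Computing <u,v> = 6*6 + 7*3 + 3*5 = 72
Computing <v,v> = 6^2 + 3^2 + 5^2 = 70
Projection coefficient = 72/70 = 1.0286

1.0286


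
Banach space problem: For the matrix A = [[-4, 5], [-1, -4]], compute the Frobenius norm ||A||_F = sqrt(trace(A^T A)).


||A||_F^2 = sum a_ij^2
= (-4)^2 + 5^2 + (-1)^2 + (-4)^2
= 16 + 25 + 1 + 16 = 58
||A||_F = sqrt(58) = 7.6158

7.6158


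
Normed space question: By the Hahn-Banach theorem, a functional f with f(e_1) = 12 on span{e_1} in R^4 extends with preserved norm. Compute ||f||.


The norm of f is given by ||f|| = sup_{||x||=1} |f(x)|.
On span{e_1}, ||e_1|| = 1, so ||f|| = |f(e_1)| / ||e_1||
= |12| / 1 = 12.0000

12.0000


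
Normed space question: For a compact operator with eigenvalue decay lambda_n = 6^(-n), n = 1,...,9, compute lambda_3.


The eigenvalue formula gives lambda_3 = 1/6^3
= 1/216
= 0.0046

0.0046


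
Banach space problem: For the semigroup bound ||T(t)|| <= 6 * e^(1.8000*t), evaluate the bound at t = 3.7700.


||T(3.7700)|| <= 6 * exp(1.8000 * 3.7700)
= 6 * exp(6.7860)
= 6 * 885.3650
= 5312.1901

5312.1901


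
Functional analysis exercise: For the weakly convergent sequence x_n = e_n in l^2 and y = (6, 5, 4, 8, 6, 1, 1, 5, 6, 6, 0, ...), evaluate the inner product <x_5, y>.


x_5 = e_5 is the standard basis vector with 1 in position 5.
<x_5, y> = y_5 = 6
As n -> infinity, <x_n, y> -> 0, confirming weak convergence of (x_n) to 0.

6


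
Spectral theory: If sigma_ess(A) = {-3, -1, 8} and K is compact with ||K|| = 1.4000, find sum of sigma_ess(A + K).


By Weyl's theorem, the essential spectrum is invariant under compact perturbations.
sigma_ess(A + K) = sigma_ess(A) = {-3, -1, 8}
Sum = -3 + -1 + 8 = 4

4


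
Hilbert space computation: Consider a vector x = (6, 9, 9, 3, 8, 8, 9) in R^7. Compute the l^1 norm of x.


The l^1 norm equals the sum of absolute values of all components.
||x||_1 = 6 + 9 + 9 + 3 + 8 + 8 + 9
= 52

52.0000


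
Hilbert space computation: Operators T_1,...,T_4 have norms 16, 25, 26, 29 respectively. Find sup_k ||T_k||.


By the Uniform Boundedness Principle, the supremum of norms is finite.
sup_k ||T_k|| = max(16, 25, 26, 29) = 29

29


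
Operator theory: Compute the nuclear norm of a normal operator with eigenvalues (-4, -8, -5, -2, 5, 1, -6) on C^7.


For a normal operator, singular values equal |eigenvalues|.
Trace norm = sum |lambda_i| = 4 + 8 + 5 + 2 + 5 + 1 + 6
= 31

31


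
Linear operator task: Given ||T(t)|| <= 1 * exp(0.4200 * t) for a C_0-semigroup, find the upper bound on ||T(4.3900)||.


||T(4.3900)|| <= 1 * exp(0.4200 * 4.3900)
= 1 * exp(1.8438)
= 1 * 6.3205
= 6.3205

6.3205


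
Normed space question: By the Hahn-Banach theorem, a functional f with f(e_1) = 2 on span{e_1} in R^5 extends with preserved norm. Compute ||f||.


The norm of f is given by ||f|| = sup_{||x||=1} |f(x)|.
On span{e_1}, ||e_1|| = 1, so ||f|| = |f(e_1)| / ||e_1||
= |2| / 1 = 2.0000

2.0000


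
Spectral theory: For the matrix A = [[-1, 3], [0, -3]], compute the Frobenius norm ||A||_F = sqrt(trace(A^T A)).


||A||_F^2 = sum a_ij^2
= (-1)^2 + 3^2 + 0^2 + (-3)^2
= 1 + 9 + 0 + 9 = 19
||A||_F = sqrt(19) = 4.3589

4.3589


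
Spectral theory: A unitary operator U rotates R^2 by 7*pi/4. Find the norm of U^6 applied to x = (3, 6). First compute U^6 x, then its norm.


U is a rotation by theta = 7*pi/4
U^6 = rotation by 6*theta = 42*pi/4 = 2*pi/4 (mod 2*pi)
cos(2*pi/4) = 0.0000, sin(2*pi/4) = 1.0000
U^6 x = (0.0000 * 3 - 1.0000 * 6, 1.0000 * 3 + 0.0000 * 6)
= (-6.0000, 3.0000)
||U^6 x|| = sqrt((-6.0000)^2 + 3.0000^2) = sqrt(45.0000) = 6.7082

6.7082


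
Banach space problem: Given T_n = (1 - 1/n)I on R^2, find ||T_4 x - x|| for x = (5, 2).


T_4 x - x = (1 - 1/4)x - x = -x/4
||x|| = sqrt(29) = 5.3852
||T_4 x - x|| = ||x||/4 = 5.3852/4 = 1.3463

1.3463


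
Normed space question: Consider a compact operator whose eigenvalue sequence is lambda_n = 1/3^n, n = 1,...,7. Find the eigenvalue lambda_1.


The eigenvalue formula gives lambda_1 = 1/3^1
= 1/3
= 0.3333

0.3333


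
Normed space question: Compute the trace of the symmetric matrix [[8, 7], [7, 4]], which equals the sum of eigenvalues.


For a self-adjoint (symmetric) matrix, the eigenvalues are real.
The sum of eigenvalues equals the trace of the matrix.
trace = 8 + 4 = 12

12


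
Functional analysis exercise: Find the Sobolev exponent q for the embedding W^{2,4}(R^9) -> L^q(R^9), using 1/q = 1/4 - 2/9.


Using the Sobolev embedding formula: 1/q = 1/p - k/n
1/q = 1/4 - 2/9 = 1/36
q = 1/(1/36) = 36

36.0000


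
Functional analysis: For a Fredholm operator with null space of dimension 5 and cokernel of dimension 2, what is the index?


The Fredholm index is defined as ind(T) = dim(ker T) - dim(coker T)
= 5 - 2
= 3

3


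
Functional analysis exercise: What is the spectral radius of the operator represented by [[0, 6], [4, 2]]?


For a 2x2 matrix, eigenvalues satisfy lambda^2 - (trace)*lambda + det = 0
trace = 0 + 2 = 2
det = 0*2 - 6*4 = -24
discriminant = 2^2 - 4*(-24) = 100
spectral radius = max |eigenvalue| = 6.0000

6.0000


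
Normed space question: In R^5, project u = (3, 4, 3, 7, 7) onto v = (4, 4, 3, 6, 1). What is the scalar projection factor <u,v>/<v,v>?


Computing <u,v> = 3*4 + 4*4 + 3*3 + 7*6 + 7*1 = 86
Computing <v,v> = 4^2 + 4^2 + 3^2 + 6^2 + 1^2 = 78
Projection coefficient = 86/78 = 1.1026

1.1026


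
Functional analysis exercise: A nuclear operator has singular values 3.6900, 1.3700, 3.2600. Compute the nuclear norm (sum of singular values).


The nuclear norm is the sum of all singular values.
||T||_1 = 3.6900 + 1.3700 + 3.2600
= 8.3200

8.3200


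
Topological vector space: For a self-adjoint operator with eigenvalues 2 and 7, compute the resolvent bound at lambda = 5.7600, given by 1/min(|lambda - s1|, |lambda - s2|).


dist(5.7600, {2, 7}) = min(|5.7600 - 2|, |5.7600 - 7|)
= min(3.7600, 1.2400) = 1.2400
Resolvent bound = 1/1.2400 = 0.8065

0.8065


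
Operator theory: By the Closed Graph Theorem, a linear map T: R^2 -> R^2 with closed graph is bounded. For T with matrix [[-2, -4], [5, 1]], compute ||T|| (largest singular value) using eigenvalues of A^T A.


A^T A = [[29, 13], [13, 17]]
trace(A^T A) = 46, det(A^T A) = 324
discriminant = 46^2 - 4*324 = 820
Largest eigenvalue of A^T A = (trace + sqrt(disc))/2 = 37.3178
||T|| = sqrt(37.3178) = 6.1088

6.1088


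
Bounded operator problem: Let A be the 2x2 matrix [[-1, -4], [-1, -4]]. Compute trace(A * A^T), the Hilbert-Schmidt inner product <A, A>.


trace(A * A^T) = sum of squares of all entries
= (-1)^2 + (-4)^2 + (-1)^2 + (-4)^2
= 1 + 16 + 1 + 16
= 34

34


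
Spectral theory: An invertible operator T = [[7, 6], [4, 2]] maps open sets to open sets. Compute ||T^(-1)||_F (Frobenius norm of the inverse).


det(T) = 7*2 - 6*4 = -10
T^(-1) = (1/-10) * [[2, -6], [-4, 7]] = [[-0.2000, 0.6000], [0.4000, -0.7000]]
||T^(-1)||_F^2 = (-0.2000)^2 + 0.6000^2 + 0.4000^2 + (-0.7000)^2 = 1.0500
||T^(-1)||_F = sqrt(1.0500) = 1.0247

1.0247


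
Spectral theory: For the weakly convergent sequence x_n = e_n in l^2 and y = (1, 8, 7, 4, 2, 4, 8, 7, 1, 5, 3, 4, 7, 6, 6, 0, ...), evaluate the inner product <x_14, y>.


x_14 = e_14 is the standard basis vector with 1 in position 14.
<x_14, y> = y_14 = 6
As n -> infinity, <x_n, y> -> 0, confirming weak convergence of (x_n) to 0.

6


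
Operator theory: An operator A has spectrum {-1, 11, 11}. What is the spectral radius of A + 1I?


Spectrum of A + 1I = {0, 12, 12}
Spectral radius = max |lambda| over the shifted spectrum
= max(0, 12, 12) = 12

12


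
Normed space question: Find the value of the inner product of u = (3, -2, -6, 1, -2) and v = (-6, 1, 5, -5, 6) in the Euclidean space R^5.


Computing the standard inner product <u, v> = sum u_i * v_i
= 3*-6 + -2*1 + -6*5 + 1*-5 + -2*6
= -18 + -2 + -30 + -5 + -12
= -67

-67


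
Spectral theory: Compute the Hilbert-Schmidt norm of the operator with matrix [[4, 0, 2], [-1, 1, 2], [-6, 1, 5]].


The Hilbert-Schmidt norm is sqrt(sum of squares of all entries).
Sum of squares = 4^2 + 0^2 + 2^2 + (-1)^2 + 1^2 + 2^2 + (-6)^2 + 1^2 + 5^2
= 16 + 0 + 4 + 1 + 1 + 4 + 36 + 1 + 25 = 88
||T||_HS = sqrt(88) = 9.3808

9.3808


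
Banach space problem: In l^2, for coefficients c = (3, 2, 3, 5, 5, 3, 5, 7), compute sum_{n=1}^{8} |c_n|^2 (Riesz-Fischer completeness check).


sum |c_n|^2 = 3^2 + 2^2 + 3^2 + 5^2 + 5^2 + 3^2 + 5^2 + 7^2
= 9 + 4 + 9 + 25 + 25 + 9 + 25 + 49
= 155

155


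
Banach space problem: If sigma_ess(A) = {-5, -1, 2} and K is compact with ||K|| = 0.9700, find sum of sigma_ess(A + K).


By Weyl's theorem, the essential spectrum is invariant under compact perturbations.
sigma_ess(A + K) = sigma_ess(A) = {-5, -1, 2}
Sum = -5 + -1 + 2 = -4

-4


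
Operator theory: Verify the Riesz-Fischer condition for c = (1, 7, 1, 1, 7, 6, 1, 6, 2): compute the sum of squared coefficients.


sum |c_n|^2 = 1^2 + 7^2 + 1^2 + 1^2 + 7^2 + 6^2 + 1^2 + 6^2 + 2^2
= 1 + 49 + 1 + 1 + 49 + 36 + 1 + 36 + 4
= 178

178


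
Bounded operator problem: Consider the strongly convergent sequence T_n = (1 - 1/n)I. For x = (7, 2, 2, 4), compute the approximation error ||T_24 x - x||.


T_24 x - x = (1 - 1/24)x - x = -x/24
||x|| = sqrt(73) = 8.5440
||T_24 x - x|| = ||x||/24 = 8.5440/24 = 0.3560

0.3560


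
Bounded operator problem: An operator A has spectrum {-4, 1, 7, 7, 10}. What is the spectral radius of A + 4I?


Spectrum of A + 4I = {0, 5, 11, 11, 14}
Spectral radius = max |lambda| over the shifted spectrum
= max(0, 5, 11, 11, 14) = 14

14


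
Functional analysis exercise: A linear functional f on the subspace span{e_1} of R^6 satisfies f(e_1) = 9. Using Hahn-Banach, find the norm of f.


The norm of f is given by ||f|| = sup_{||x||=1} |f(x)|.
On span{e_1}, ||e_1|| = 1, so ||f|| = |f(e_1)| / ||e_1||
= |9| / 1 = 9.0000

9.0000


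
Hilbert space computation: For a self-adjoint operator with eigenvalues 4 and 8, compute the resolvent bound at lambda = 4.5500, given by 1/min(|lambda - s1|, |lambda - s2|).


dist(4.5500, {4, 8}) = min(|4.5500 - 4|, |4.5500 - 8|)
= min(0.5500, 3.4500) = 0.5500
Resolvent bound = 1/0.5500 = 1.8182

1.8182


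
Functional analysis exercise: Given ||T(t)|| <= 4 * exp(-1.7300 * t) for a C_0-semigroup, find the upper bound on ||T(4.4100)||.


||T(4.4100)|| <= 4 * exp(-1.7300 * 4.4100)
= 4 * exp(-7.6293)
= 4 * 4.8600e-04
= 0.0019

0.0019


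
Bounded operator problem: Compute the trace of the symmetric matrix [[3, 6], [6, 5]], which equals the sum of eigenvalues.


For a self-adjoint (symmetric) matrix, the eigenvalues are real.
The sum of eigenvalues equals the trace of the matrix.
trace = 3 + 5 = 8

8


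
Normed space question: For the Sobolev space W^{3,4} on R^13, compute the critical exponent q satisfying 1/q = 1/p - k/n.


Using the Sobolev embedding formula: 1/q = 1/p - k/n
1/q = 1/4 - 3/13 = 1/52
q = 1/(1/52) = 52

52.0000


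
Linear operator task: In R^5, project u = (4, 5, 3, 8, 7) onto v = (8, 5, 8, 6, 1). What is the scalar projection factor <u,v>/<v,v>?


Computing <u,v> = 4*8 + 5*5 + 3*8 + 8*6 + 7*1 = 136
Computing <v,v> = 8^2 + 5^2 + 8^2 + 6^2 + 1^2 = 190
Projection coefficient = 136/190 = 0.7158

0.7158


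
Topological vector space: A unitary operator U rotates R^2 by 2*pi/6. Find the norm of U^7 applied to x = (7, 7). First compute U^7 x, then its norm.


U is a rotation by theta = 2*pi/6
U^7 = rotation by 7*theta = 14*pi/6 = 2*pi/6 (mod 2*pi)
cos(2*pi/6) = 0.5000, sin(2*pi/6) = 0.8660
U^7 x = (0.5000 * 7 - 0.8660 * 7, 0.8660 * 7 + 0.5000 * 7)
= (-2.5622, 9.5622)
||U^7 x|| = sqrt((-2.5622)^2 + 9.5622^2) = sqrt(98.0000) = 9.8995

9.8995


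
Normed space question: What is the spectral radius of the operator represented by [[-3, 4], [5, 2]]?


For a 2x2 matrix, eigenvalues satisfy lambda^2 - (trace)*lambda + det = 0
trace = -3 + 2 = -1
det = -3*2 - 4*5 = -26
discriminant = (-1)^2 - 4*(-26) = 105
spectral radius = max |eigenvalue| = 5.6235

5.6235


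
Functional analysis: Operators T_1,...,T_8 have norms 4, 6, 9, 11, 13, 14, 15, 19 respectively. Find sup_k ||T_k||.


By the Uniform Boundedness Principle, the supremum of norms is finite.
sup_k ||T_k|| = max(4, 6, 9, 11, 13, 14, 15, 19) = 19

19


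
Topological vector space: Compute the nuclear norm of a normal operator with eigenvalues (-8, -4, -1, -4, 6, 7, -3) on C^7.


For a normal operator, singular values equal |eigenvalues|.
Trace norm = sum |lambda_i| = 8 + 4 + 1 + 4 + 6 + 7 + 3
= 33

33


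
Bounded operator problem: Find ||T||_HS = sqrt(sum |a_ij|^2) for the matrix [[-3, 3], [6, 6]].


The Hilbert-Schmidt norm is sqrt(sum of squares of all entries).
Sum of squares = (-3)^2 + 3^2 + 6^2 + 6^2
= 9 + 9 + 36 + 36 = 90
||T||_HS = sqrt(90) = 9.4868

9.4868


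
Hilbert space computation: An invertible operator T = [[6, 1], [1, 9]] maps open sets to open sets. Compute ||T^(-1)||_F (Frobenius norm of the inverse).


det(T) = 6*9 - 1*1 = 53
T^(-1) = (1/53) * [[9, -1], [-1, 6]] = [[0.1698, -0.0189], [-0.0189, 0.1132]]
||T^(-1)||_F^2 = 0.1698^2 + (-0.0189)^2 + (-0.0189)^2 + 0.1132^2 = 0.0424
||T^(-1)||_F = sqrt(0.0424) = 0.2058

0.2058


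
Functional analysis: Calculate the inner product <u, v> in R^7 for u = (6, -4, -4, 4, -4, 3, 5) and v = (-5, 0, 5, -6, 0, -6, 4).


Computing the standard inner product <u, v> = sum u_i * v_i
= 6*-5 + -4*0 + -4*5 + 4*-6 + -4*0 + 3*-6 + 5*4
= -30 + 0 + -20 + -24 + 0 + -18 + 20
= -72

-72


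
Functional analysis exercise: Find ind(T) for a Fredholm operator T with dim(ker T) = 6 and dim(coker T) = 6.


The Fredholm index is defined as ind(T) = dim(ker T) - dim(coker T)
= 6 - 6
= 0

0


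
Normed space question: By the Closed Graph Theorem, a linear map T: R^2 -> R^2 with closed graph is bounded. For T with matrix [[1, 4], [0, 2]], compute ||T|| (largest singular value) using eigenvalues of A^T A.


A^T A = [[1, 4], [4, 20]]
trace(A^T A) = 21, det(A^T A) = 4
discriminant = 21^2 - 4*4 = 425
Largest eigenvalue of A^T A = (trace + sqrt(disc))/2 = 20.8078
||T|| = sqrt(20.8078) = 4.5616

4.5616
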